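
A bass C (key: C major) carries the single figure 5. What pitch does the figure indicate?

G

Counting 4 letter steps above C lands on G; in C major, that letter is G.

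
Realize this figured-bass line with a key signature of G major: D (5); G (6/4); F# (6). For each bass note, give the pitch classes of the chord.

D, F#, A | G, C, E | F#, A, D

D (5/3): D, F#, A.
G (6/4): G, C, E.
F# (6/3): F#, A, D.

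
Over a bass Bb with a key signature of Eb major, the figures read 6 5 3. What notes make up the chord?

A third above Bb in this key is D.
A fifth above Bb in this key is F.
A sixth above Bb in this key is G.
Together with the bass Bb, this spells G minor seventh in first inversion.

Bb, D, F, G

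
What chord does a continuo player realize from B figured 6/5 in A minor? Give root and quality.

The figures 6/5 indicate a seventh chord in first inversion.
In first inversion the root lies a sixth above the bass: a sixth above B in A minor is G.
The chord tones are B, D, F, G, giving G dominant seventh.

G dominant seventh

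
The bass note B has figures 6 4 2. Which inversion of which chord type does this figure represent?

Intervals of 6/4/2 above the bass form a seventh chord; the bass is the seventh, so this is third inversion.

seventh chord, third inversion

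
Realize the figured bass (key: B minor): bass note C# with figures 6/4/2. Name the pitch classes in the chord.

C#, D, F#, A

A second above C# in this key is D.
A fourth above C# in this key is F#.
A sixth above C# in this key is A.
Together with the bass C#, this spells D major seventh in third inversion.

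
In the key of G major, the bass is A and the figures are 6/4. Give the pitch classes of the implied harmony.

A fourth above A in this key is D.
A sixth above A in this key is F#.
Together with the bass A, this spells D major in second inversion.

A, D, F#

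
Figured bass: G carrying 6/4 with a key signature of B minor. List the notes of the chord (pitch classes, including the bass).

G, C#, E

A fourth above G in this key is C#.
A sixth above G in this key is E.
Together with the bass G, this spells C# diminished in second inversion.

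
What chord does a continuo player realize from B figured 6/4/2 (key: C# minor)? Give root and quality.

C# minor seventh

The figures 6/4/2 indicate a seventh chord in third inversion.
In third inversion the root lies a second above the bass: a second above B in C# minor is C#.
The chord tones are B, C#, E, G#, giving C# minor seventh.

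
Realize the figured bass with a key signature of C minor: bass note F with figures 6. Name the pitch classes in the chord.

The written figures 6 are shorthand for 6/3: the 3 is implied.
A third above F in this key is Ab.
A sixth above F in this key is D.
Together with the bass F, this spells D diminished in first inversion.

F, Ab, D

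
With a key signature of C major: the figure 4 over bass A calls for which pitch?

Counting 3 letter steps above A lands on D; in C major, that letter is D.

D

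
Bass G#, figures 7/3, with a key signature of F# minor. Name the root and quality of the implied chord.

G# half-diminished seventh

The figures 7/3 indicate a seventh chord in root position.
In root position the bass is the root, so the root is G#.
The chord tones are G#, B, D, F#, giving G# half-diminished seventh.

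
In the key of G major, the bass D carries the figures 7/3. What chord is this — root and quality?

D dominant seventh

The figures 7/3 indicate a seventh chord in root position.
In root position the bass is the root, so the root is D.
The chord tones are D, F#, A, C, giving D dominant seventh.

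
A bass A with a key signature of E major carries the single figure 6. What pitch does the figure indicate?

F#

Counting 5 letter steps above A lands on F; in E major, that letter is F#.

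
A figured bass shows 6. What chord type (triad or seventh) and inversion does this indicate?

triad, first inversion

6 is shorthand for 6/3.
Intervals of 6/3 above the bass form a triad; the bass is the third, so this is first inversion.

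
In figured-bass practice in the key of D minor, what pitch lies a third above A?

C

Counting 2 letter steps above A lands on C; in D minor, that letter is C.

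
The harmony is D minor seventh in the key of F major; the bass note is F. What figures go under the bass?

6/5

F is the third of D minor seventh, so the chord is in first inversion.
A seventh chord in first inversion is figured 6/5/3, conventionally abbreviated 6/5.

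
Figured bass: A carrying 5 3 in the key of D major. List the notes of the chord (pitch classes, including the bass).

A, C#, E

A third above A in this key is C#.
A fifth above A in this key is E.
Together with the bass A, this spells A major in root position.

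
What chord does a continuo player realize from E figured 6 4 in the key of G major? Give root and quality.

A minor

The figures 6 4 indicate a triad in second inversion.
In second inversion the root lies a fourth above the bass: a fourth above E in G major is A.
The chord tones are E, A, C, giving A minor.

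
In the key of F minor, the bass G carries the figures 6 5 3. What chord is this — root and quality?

Eb dominant seventh

The figures 6 5 3 indicate a seventh chord in first inversion.
In first inversion the root lies a sixth above the bass: a sixth above G in F minor is Eb.
The chord tones are G, Bb, Db, Eb, giving Eb dominant seventh.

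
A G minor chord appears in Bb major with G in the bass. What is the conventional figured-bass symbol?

no figures

G is the root of G minor, so the chord is in root position.
A triad in root position is figured 5/3, conventionally abbreviated (no figures — root-position triad).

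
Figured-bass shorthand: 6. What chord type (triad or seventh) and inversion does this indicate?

6 is shorthand for 6/3.
Intervals of 6/3 above the bass form a triad; the bass is the third, so this is first inversion.

triad, first inversion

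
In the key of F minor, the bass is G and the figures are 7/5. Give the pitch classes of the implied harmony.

G, Bb, Db, F

The written figures 7/5 are shorthand for 7/5/3: the 3 is implied.
A third above G in this key is Bb.
A fifth above G in this key is Db.
A seventh above G in this key is F.
Together with the bass G, this spells G half-diminished seventh in root position.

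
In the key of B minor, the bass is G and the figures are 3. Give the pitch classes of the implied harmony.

The written figures 3 are shorthand for 5/3: the 5 is implied.
A third above G in this key is B.
A fifth above G in this key is D.
Together with the bass G, this spells G major in root position.

G, B, D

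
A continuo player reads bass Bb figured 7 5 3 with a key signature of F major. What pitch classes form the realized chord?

A third above Bb in this key is D.
A fifth above Bb in this key is F.
A seventh above Bb in this key is A.
Together with the bass Bb, this spells Bb major seventh in root position.

Bb, D, F, A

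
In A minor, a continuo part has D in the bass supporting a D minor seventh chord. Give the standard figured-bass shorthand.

7

D is the root of D minor seventh, so the chord is in root position.
A seventh chord in root position is figured 7/5/3, conventionally abbreviated 7.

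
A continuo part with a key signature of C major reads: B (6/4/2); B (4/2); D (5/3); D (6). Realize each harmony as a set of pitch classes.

B (6/4/2): B, C, E, G.
B (6/4/2): B, C, E, G.
D (5/3): D, F, A.
D (6/3): D, F, B.

B, C, E, G | B, C, E, G | D, F, A | D, F, B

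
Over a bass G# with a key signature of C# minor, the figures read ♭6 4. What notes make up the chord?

A fourth above G# in this key is C#.
A sixth above G# in this key is E, lowered to Eb by the flat.

G#, C#, Eb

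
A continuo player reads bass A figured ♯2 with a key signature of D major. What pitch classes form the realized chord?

The written figures ♯2 are shorthand for 6/4/2: the 6/4 are implied.
A second above A in this key is B, raised to B# by the sharp.
A fourth above A in this key is D.
A sixth above A in this key is F#.

A, B#, D, F#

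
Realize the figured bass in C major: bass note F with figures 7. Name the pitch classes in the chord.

F, A, C, E

The written figures 7 are shorthand for 7/5/3: the 5/3 are implied.
A third above F in this key is A.
A fifth above F in this key is C.
A seventh above F in this key is E.
Together with the bass F, this spells F major seventh in root position.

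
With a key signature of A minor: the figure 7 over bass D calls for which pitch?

C

Counting 6 letter steps above D lands on C; in A minor, that letter is C.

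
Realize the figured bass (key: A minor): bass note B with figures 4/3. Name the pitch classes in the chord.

B, D, E, G

The written figures 4/3 are shorthand for 6/4/3: the 6 is implied.
A third above B in this key is D.
A fourth above B in this key is E.
A sixth above B in this key is G.
Together with the bass B, this spells E minor seventh in second inversion.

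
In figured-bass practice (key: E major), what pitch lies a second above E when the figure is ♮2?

F

Counting 1 letter step above E lands on F; in E major, that letter is F#.
The ♮2 figure makes it natural, giving F.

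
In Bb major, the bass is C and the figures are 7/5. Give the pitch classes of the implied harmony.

C, Eb, G, Bb

The written figures 7/5 are shorthand for 7/5/3: the 3 is implied.
A third above C in this key is Eb.
A fifth above C in this key is G.
A seventh above C in this key is Bb.
Together with the bass C, this spells C minor seventh in root position.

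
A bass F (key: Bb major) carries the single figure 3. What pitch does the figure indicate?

Counting 2 letter steps above F lands on A; in Bb major, that letter is A.

A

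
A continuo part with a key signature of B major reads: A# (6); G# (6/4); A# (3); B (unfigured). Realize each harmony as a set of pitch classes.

A#, C#, F# | G#, C#, E | A#, C#, E | B, D#, F#

A# (6/3): A#, C#, F#.
G# (6/4): G#, C#, E.
A# (5/3): A#, C#, E.
B (5/3): B, D#, F#.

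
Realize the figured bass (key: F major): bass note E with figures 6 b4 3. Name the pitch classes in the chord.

A third above E in this key is G.
A fourth above E in this key is A, lowered to Ab by the flat.
A sixth above E in this key is C.
Together with the bass E, this spells Ab augmented major seventh in second inversion.

E, G, Ab, C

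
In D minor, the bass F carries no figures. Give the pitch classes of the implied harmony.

F, A, C

An unfigured bass implies 5/3.
A third above F in this key is A.
A fifth above F in this key is C.
Together with the bass F, this spells F major in root position.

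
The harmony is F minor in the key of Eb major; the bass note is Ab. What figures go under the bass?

6

Ab is the third of F minor, so the chord is in first inversion.
A triad in first inversion is figured 6/3, conventionally abbreviated 6.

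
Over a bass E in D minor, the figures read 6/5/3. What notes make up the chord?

E, G, Bb, C

A third above E in this key is G.
A fifth above E in this key is Bb.
A sixth above E in this key is C.
Together with the bass E, this spells C dominant seventh in first inversion.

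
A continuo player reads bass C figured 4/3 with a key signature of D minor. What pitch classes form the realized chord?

The written figures 4/3 are shorthand for 6/4/3: the 6 is implied.
A third above C in this key is E.
A fourth above C in this key is F.
A sixth above C in this key is A.
Together with the bass C, this spells F major seventh in second inversion.

C, E, F, A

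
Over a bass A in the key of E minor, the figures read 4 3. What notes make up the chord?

A, C, D, F#

The written figures 4 3 are shorthand for 6/4/3: the 6 is implied.
A third above A in this key is C.
A fourth above A in this key is D.
A sixth above A in this key is F#.
Together with the bass A, this spells D dominant seventh in second inversion.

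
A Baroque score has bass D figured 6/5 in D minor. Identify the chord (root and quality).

The figures 6/5 indicate a seventh chord in first inversion.
In first inversion the root lies a sixth above the bass: a sixth above D in D minor is Bb.
The chord tones are D, F, A, Bb, giving Bb major seventh.

Bb major seventh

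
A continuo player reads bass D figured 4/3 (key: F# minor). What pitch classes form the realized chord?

The written figures 4/3 are shorthand for 6/4/3: the 6 is implied.
A third above D in this key is F#.
A fourth above D in this key is G#.
A sixth above D in this key is B.
Together with the bass D, this spells G# half-diminished seventh in second inversion.

D, F#, G#, B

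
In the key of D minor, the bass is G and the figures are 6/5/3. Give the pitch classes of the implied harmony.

G, Bb, D, E

A third above G in this key is Bb.
A fifth above G in this key is D.
A sixth above G in this key is E.
Together with the bass G, this spells E half-diminished seventh in first inversion.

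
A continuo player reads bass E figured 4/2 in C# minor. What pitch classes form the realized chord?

The written figures 4/2 are shorthand for 6/4/2: the 6 is implied.
A second above E in this key is F#.
A fourth above E in this key is A.
A sixth above E in this key is C#.
Together with the bass E, this spells F# minor seventh in third inversion.

E, F#, A, C#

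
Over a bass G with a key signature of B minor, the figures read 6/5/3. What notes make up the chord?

G, B, D, E

A third above G in this key is B.
A fifth above G in this key is D.
A sixth above G in this key is E.
Together with the bass G, this spells E minor seventh in first inversion.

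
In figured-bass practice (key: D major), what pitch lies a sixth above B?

Counting 5 letter steps above B lands on G; in D major, that letter is G.

G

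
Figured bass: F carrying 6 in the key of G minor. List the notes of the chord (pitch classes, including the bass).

F, A, D

The written figures 6 are shorthand for 6/3: the 3 is implied.
A third above F in this key is A.
A sixth above F in this key is D.
Together with the bass F, this spells D minor in first inversion.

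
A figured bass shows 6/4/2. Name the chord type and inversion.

seventh chord, third inversion

Intervals of 6/4/2 above the bass form a seventh chord; the bass is the seventh, so this is third inversion.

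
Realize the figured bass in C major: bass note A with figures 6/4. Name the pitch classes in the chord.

A, D, F

A fourth above A in this key is D.
A sixth above A in this key is F.
Together with the bass A, this spells D minor in second inversion.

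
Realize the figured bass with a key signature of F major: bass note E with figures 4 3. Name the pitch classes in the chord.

E, G, A, C

The written figures 4 3 are shorthand for 6/4/3: the 6 is implied.
A third above E in this key is G.
A fourth above E in this key is A.
A sixth above E in this key is C.
Together with the bass E, this spells A minor seventh in second inversion.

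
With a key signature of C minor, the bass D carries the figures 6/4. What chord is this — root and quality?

G minor

The figures 6/4 indicate a triad in second inversion.
In second inversion the root lies a fourth above the bass: a fourth above D in C minor is G.
The chord tones are D, G, Bb, giving G minor.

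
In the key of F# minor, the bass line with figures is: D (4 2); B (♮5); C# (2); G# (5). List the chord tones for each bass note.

D (6/4/2): D, E, G#, B.
B (♮5/3): B, D, F.
C# (6/4/2): C#, D, F#, A.
G# (5/3): G#, B, D.

D, E, G#, B | B, D, F | C#, D, F#, A | G#, B, D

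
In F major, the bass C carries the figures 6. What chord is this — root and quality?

A minor

The figures 6 indicate a triad in first inversion.
In first inversion the root lies a sixth above the bass: a sixth above C in F major is A.
The chord tones are C, E, A, giving A minor.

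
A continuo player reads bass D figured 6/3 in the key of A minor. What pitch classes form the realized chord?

A third above D in this key is F.
A sixth above D in this key is B.
Together with the bass D, this spells B diminished in first inversion.

D, F, B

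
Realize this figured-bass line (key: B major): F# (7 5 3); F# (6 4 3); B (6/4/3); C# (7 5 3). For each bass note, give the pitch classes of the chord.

F# (7/5/3): F#, A#, C#, E.
F# (6/4/3): F#, A#, B, D#.
B (6/4/3): B, D#, E, G#.
C# (7/5/3): C#, E, G#, B.

F#, A#, C#, E | F#, A#, B, D# | B, D#, E, G# | C#, E, G#, B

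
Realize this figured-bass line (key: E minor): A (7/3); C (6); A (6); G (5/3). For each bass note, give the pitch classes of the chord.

A (7/5/3): A, C, E, G.
C (6/3): C, E, A.
A (6/3): A, C, F#.
G (5/3): G, B, D.

A, C, E, G | C, E, A | A, C, F# | G, B, D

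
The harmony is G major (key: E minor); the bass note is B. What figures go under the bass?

6

B is the third of G major, so the chord is in first inversion.
A triad in first inversion is figured 6/3, conventionally abbreviated 6.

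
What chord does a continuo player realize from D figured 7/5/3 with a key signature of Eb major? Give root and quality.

D half-diminished seventh

The figures 7/5/3 indicate a seventh chord in root position.
In root position the bass is the root, so the root is D.
The chord tones are D, F, Ab, C, giving D half-diminished seventh.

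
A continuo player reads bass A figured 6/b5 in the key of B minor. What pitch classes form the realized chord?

The written figures 6/b5 are shorthand for 6/5/3: the 3 is implied.
A third above A in this key is C#.
A fifth above A in this key is E, lowered to Eb by the flat.
A sixth above A in this key is F#.

A, C#, Eb, F#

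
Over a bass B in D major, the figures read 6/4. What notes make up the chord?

B, E, G

A fourth above B in this key is E.
A sixth above B in this key is G.
Together with the bass B, this spells E minor in second inversion.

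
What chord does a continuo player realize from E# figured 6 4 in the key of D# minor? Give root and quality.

The figures 6 4 indicate a triad in second inversion.
In second inversion the root lies a fourth above the bass: a fourth above E# in D# minor is A#.
The chord tones are E#, A#, C#, giving A# minor.

A# minor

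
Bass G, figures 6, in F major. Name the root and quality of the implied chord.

The figures 6 indicate a triad in first inversion.
In first inversion the root lies a sixth above the bass: a sixth above G in F major is E.
The chord tones are G, Bb, E, giving E diminished.

E diminished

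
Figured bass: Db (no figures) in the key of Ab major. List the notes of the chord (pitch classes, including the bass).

An unfigured bass implies 5/3.
A third above Db in this key is F.
A fifth above Db in this key is Ab.
Together with the bass Db, this spells Db major in root position.

Db, F, Ab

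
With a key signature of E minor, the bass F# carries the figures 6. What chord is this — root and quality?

D major

The figures 6 indicate a triad in first inversion.
In first inversion the root lies a sixth above the bass: a sixth above F# in E minor is D.
The chord tones are F#, A, D, giving D major.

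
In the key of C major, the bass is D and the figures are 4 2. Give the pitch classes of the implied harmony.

D, E, G, B

The written figures 4 2 are shorthand for 6/4/2: the 6 is implied.
A second above D in this key is E.
A fourth above D in this key is G.
A sixth above D in this key is B.
Together with the bass D, this spells E minor seventh in third inversion.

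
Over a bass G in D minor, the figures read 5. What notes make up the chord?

The written figures 5 are shorthand for 5/3: the 3 is implied.
A third above G in this key is Bb.
A fifth above G in this key is D.
Together with the bass G, this spells G minor in root position.

G, Bb, D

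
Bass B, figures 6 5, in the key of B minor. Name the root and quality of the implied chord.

The figures 6 5 indicate a seventh chord in first inversion.
In first inversion the root lies a sixth above the bass: a sixth above B in B minor is G.
The chord tones are B, D, F#, G, giving G major seventh.

G major seventh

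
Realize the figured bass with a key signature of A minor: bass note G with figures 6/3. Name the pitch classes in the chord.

G, B, E

A third above G in this key is B.
A sixth above G in this key is E.
Together with the bass G, this spells E minor in first inversion.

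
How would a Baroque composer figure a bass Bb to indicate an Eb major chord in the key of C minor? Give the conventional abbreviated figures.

Bb is the fifth of Eb major, so the chord is in second inversion.
A triad in second inversion is figured 6/4, conventionally abbreviated 6/4.

6/4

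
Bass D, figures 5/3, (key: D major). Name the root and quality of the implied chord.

The figures 5/3 indicate a triad in root position.
In root position the bass is the root, so the root is D.
The chord tones are D, F#, A, giving D major.

D major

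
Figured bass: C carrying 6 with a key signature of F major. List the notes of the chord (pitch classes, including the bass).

The written figures 6 are shorthand for 6/3: the 3 is implied.
A third above C in this key is E.
A sixth above C in this key is A.
Together with the bass C, this spells A minor in first inversion.

C, E, A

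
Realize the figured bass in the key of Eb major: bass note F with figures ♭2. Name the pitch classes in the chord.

F, Gb, Bb, D

The written figures ♭2 are shorthand for 6/4/2: the 6/4 are implied.
A second above F in this key is G, lowered to Gb by the flat.
A fourth above F in this key is Bb.
A sixth above F in this key is D.
Together with the bass F, this spells Gb augmented major seventh in third inversion.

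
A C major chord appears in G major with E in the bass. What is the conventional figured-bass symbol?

6

E is the third of C major, so the chord is in first inversion.
A triad in first inversion is figured 6/3, conventionally abbreviated 6.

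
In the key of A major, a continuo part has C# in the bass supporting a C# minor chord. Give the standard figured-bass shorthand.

C# is the root of C# minor, so the chord is in root position.
A triad in root position is figured 5/3, conventionally abbreviated (no figures — root-position triad).

no figures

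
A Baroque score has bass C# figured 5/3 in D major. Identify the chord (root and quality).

C# diminished

The figures 5/3 indicate a triad in root position.
In root position the bass is the root, so the root is C#.
The chord tones are C#, E, G, giving C# diminished.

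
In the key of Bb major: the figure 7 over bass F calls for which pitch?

Counting 6 letter steps above F lands on E; in Bb major, that letter is Eb.

Eb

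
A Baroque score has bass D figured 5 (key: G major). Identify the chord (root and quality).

D major

The figures 5 indicate a triad in root position.
In root position the bass is the root, so the root is D.
The chord tones are D, F#, A, giving D major.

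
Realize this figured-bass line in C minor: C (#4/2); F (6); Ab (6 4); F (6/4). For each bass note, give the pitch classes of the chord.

C (6/#4/2): C, D, F#, Ab.
F (6/3): F, Ab, D.
Ab (6/4): Ab, D, F.
F (6/4): F, Bb, D.

C, D, F#, Ab | F, Ab, D | Ab, D, F | F, Bb, D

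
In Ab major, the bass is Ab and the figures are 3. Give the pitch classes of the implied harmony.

The written figures 3 are shorthand for 5/3: the 5 is implied.
A third above Ab in this key is C.
A fifth above Ab in this key is Eb.
Together with the bass Ab, this spells Ab major in root position.

Ab, C, Eb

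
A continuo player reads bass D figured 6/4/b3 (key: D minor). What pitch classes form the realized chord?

A third above D in this key is F, lowered to Fb by the flat.
A fourth above D in this key is G.
A sixth above D in this key is Bb.

D, Fb, G, Bb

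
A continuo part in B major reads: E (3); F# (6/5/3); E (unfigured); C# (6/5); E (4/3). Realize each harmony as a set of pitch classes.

E (5/3): E, G#, B.
F# (6/5/3): F#, A#, C#, D#.
E (5/3): E, G#, B.
C# (6/5/3): C#, E, G#, A#.
E (6/4/3): E, G#, A#, C#.

E, G#, B | F#, A#, C#, D# | E, G#, B | C#, E, G#, A# | E, G#, A#, C#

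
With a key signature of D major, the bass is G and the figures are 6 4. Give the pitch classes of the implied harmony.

A fourth above G in this key is C#.
A sixth above G in this key is E.
Together with the bass G, this spells C# diminished in second inversion.

G, C#, E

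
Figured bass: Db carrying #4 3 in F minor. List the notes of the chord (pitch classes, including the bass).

Db, F, G#, Bb

The written figures #4 3 are shorthand for 6/4/3: the 6 is implied.
A third above Db in this key is F.
A fourth above Db in this key is G, raised to G# by the sharp.
A sixth above Db in this key is Bb.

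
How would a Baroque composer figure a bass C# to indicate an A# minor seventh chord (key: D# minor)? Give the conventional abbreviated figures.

6/5

C# is the third of A# minor seventh, so the chord is in first inversion.
A seventh chord in first inversion is figured 6/5/3, conventionally abbreviated 6/5.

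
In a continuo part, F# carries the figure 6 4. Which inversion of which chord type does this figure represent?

triad, second inversion

Intervals of 6/4 above the bass form a triad; the bass is the fifth, so this is second inversion.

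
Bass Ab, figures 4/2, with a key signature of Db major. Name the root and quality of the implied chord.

The figures 4/2 indicate a seventh chord in third inversion.
In third inversion the root lies a second above the bass: a second above Ab in Db major is Bb.
The chord tones are Ab, Bb, Db, F, giving Bb minor seventh.

Bb minor seventh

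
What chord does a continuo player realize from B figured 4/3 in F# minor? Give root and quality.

The figures 4/3 indicate a seventh chord in second inversion.
In second inversion the root lies a fourth above the bass: a fourth above B in F# minor is E.
The chord tones are B, D, E, G#, giving E dominant seventh.

E dominant seventh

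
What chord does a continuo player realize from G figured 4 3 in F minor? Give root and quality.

The figures 4 3 indicate a seventh chord in second inversion.
In second inversion the root lies a fourth above the bass: a fourth above G in F minor is C.
The chord tones are G, Bb, C, Eb, giving C minor seventh.

C minor seventh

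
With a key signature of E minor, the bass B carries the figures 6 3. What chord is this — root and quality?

The figures 6 3 indicate a triad in first inversion.
In first inversion the root lies a sixth above the bass: a sixth above B in E minor is G.
The chord tones are B, D, G, giving G major.

G major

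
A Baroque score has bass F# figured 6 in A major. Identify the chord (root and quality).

The figures 6 indicate a triad in first inversion.
In first inversion the root lies a sixth above the bass: a sixth above F# in A major is D.
The chord tones are F#, A, D, giving D major.

D major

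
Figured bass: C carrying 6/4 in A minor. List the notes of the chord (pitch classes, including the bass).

A fourth above C in this key is F.
A sixth above C in this key is A.
Together with the bass C, this spells F major in second inversion.

C, F, A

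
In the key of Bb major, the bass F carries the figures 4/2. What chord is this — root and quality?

The figures 4/2 indicate a seventh chord in third inversion.
In third inversion the root lies a second above the bass: a second above F in Bb major is G.
The chord tones are F, G, Bb, D, giving G minor seventh.

G minor seventh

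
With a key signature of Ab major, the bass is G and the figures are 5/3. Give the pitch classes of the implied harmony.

G, Bb, Db

A third above G in this key is Bb.
A fifth above G in this key is Db.
Together with the bass G, this spells G diminished in root position.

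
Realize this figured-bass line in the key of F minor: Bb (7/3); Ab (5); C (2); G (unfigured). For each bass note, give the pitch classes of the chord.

Bb (7/5/3): Bb, Db, F, Ab.
Ab (5/3): Ab, C, Eb.
C (6/4/2): C, Db, F, Ab.
G (5/3): G, Bb, Db.

Bb, Db, F, Ab | Ab, C, Eb | C, Db, F, Ab | G, Bb, Db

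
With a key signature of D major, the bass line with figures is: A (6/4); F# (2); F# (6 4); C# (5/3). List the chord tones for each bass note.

A, D, F# | F#, G, B, D | F#, B, D | C#, E, G

A (6/4): A, D, F#.
F# (6/4/2): F#, G, B, D.
F# (6/4): F#, B, D.
C# (5/3): C#, E, G.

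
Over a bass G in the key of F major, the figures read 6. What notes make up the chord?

The written figures 6 are shorthand for 6/3: the 3 is implied.
A third above G in this key is Bb.
A sixth above G in this key is E.
Together with the bass G, this spells E diminished in first inversion.

G, Bb, E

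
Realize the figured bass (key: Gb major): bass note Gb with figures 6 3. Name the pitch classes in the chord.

Gb, Bb, Eb

A third above Gb in this key is Bb.
A sixth above Gb in this key is Eb.
Together with the bass Gb, this spells Eb minor in first inversion.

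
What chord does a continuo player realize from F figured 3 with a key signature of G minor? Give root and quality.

The figures 3 indicate a triad in root position.
In root position the bass is the root, so the root is F.
The chord tones are F, A, C, giving F major.

F major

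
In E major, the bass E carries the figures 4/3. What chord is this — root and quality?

A major seventh

The figures 4/3 indicate a seventh chord in second inversion.
In second inversion the root lies a fourth above the bass: a fourth above E in E major is A.
The chord tones are E, G#, A, C#, giving A major seventh.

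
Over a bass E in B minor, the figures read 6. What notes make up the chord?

E, G, C#

The written figures 6 are shorthand for 6/3: the 3 is implied.
A third above E in this key is G.
A sixth above E in this key is C#.
Together with the bass E, this spells C# diminished in first inversion.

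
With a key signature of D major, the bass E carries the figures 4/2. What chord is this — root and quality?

The figures 4/2 indicate a seventh chord in third inversion.
In third inversion the root lies a second above the bass: a second above E in D major is F#.
The chord tones are E, F#, A, C#, giving F# minor seventh.

F# minor seventh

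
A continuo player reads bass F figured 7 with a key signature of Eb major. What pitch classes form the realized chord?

F, Ab, C, Eb

The written figures 7 are shorthand for 7/5/3: the 5/3 are implied.
A third above F in this key is Ab.
A fifth above F in this key is C.
A seventh above F in this key is Eb.
Together with the bass F, this spells F minor seventh in root position.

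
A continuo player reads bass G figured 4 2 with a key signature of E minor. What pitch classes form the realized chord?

The written figures 4 2 are shorthand for 6/4/2: the 6 is implied.
A second above G in this key is A.
A fourth above G in this key is C.
A sixth above G in this key is E.
Together with the bass G, this spells A minor seventh in third inversion.

G, A, C, E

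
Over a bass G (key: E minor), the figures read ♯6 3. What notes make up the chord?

A third above G in this key is B.
A sixth above G in this key is E, raised to E# by the sharp.

G, B, E#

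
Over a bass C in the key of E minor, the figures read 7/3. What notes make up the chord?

The written figures 7/3 are shorthand for 7/5/3: the 5 is implied.
A third above C in this key is E.
A fifth above C in this key is G.
A seventh above C in this key is B.
Together with the bass C, this spells C major seventh in root position.

C, E, G, B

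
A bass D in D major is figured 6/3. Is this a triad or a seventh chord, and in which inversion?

Intervals of 6/3 above the bass form a triad; the bass is the third, so this is first inversion.

triad, first inversion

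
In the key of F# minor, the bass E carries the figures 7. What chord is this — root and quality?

The figures 7 indicate a seventh chord in root position.
In root position the bass is the root, so the root is E.
The chord tones are E, G#, B, D, giving E dominant seventh.

E dominant seventh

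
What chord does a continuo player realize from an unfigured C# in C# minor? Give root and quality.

An unfigured bass indicates a triad in root position.
In root position the bass is the root, so the root is C#.
The chord tones are C#, E, G#, giving C# minor.

C# minor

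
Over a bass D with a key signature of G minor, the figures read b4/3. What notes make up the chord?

D, F, Gb, Bb

The written figures b4/3 are shorthand for 6/4/3: the 6 is implied.
A third above D in this key is F.
A fourth above D in this key is G, lowered to Gb by the flat.
A sixth above D in this key is Bb.
Together with the bass D, this spells Gb augmented major seventh in second inversion.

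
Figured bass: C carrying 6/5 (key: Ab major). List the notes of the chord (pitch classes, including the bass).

C, Eb, G, Ab

The written figures 6/5 are shorthand for 6/5/3: the 3 is implied.
A third above C in this key is Eb.
A fifth above C in this key is G.
A sixth above C in this key is Ab.
Together with the bass C, this spells Ab major seventh in first inversion.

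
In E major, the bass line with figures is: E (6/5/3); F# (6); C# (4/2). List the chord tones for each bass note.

E (6/5/3): E, G#, B, C#.
F# (6/3): F#, A, D#.
C# (6/4/2): C#, D#, F#, A.

E, G#, B, C# | F#, A, D# | C#, D#, F#, A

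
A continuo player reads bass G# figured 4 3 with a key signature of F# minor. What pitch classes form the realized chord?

The written figures 4 3 are shorthand for 6/4/3: the 6 is implied.
A third above G# in this key is B.
A fourth above G# in this key is C#.
A sixth above G# in this key is E.
Together with the bass G#, this spells C# minor seventh in second inversion.

G#, B, C#, E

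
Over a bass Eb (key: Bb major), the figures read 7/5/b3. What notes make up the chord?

A third above Eb in this key is G, lowered to Gb by the flat.
A fifth above Eb in this key is Bb.
A seventh above Eb in this key is D.
Together with the bass Eb, this spells Eb minor-major seventh in root position.

Eb, Gb, Bb, D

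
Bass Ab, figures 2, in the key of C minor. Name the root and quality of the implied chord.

The figures 2 indicate a seventh chord in third inversion.
In third inversion the root lies a second above the bass: a second above Ab in C minor is Bb.
The chord tones are Ab, Bb, D, F, giving Bb dominant seventh.

Bb dominant seventh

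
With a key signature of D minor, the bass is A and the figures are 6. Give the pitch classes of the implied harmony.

A, C, F

The written figures 6 are shorthand for 6/3: the 3 is implied.
A third above A in this key is C.
A sixth above A in this key is F.
Together with the bass A, this spells F major in first inversion.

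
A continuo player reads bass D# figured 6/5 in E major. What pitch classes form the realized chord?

D#, F#, A, B

The written figures 6/5 are shorthand for 6/5/3: the 3 is implied.
A third above D# in this key is F#.
A fifth above D# in this key is A.
A sixth above D# in this key is B.
Together with the bass D#, this spells B dominant seventh in first inversion.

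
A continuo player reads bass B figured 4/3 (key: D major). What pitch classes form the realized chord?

The written figures 4/3 are shorthand for 6/4/3: the 6 is implied.
A third above B in this key is D.
A fourth above B in this key is E.
A sixth above B in this key is G.
Together with the bass B, this spells E minor seventh in second inversion.

B, D, E, G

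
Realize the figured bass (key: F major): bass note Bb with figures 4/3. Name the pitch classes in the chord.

Bb, D, E, G

The written figures 4/3 are shorthand for 6/4/3: the 6 is implied.
A third above Bb in this key is D.
A fourth above Bb in this key is E.
A sixth above Bb in this key is G.
Together with the bass Bb, this spells E half-diminished seventh in second inversion.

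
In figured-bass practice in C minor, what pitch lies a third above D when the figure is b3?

Fb

Counting 2 letter steps above D lands on F; in C minor, that letter is F.
The b3 figure lowers it a semitone, giving Fb.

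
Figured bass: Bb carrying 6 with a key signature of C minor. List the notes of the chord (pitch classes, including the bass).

Bb, D, G

The written figures 6 are shorthand for 6/3: the 3 is implied.
A third above Bb in this key is D.
A sixth above Bb in this key is G.
Together with the bass Bb, this spells G minor in first inversion.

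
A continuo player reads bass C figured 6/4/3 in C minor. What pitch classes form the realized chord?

C, Eb, F, Ab

A third above C in this key is Eb.
A fourth above C in this key is F.
A sixth above C in this key is Ab.
Together with the bass C, this spells F minor seventh in second inversion.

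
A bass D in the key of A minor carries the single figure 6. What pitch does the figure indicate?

Counting 5 letter steps above D lands on B; in A minor, that letter is B.

B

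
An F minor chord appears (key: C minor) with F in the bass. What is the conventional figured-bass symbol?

F is the root of F minor, so the chord is in root position.
A triad in root position is figured 5/3, conventionally abbreviated (no figures — root-position triad).

no figures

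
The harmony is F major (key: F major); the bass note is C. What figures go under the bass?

C is the fifth of F major, so the chord is in second inversion.
A triad in second inversion is figured 6/4, conventionally abbreviated 6/4.

6/4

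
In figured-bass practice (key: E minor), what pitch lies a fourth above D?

Counting 3 letter steps above D lands on G; in E minor, that letter is G.

G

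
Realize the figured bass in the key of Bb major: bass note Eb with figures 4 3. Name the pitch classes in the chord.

The written figures 4 3 are shorthand for 6/4/3: the 6 is implied.
A third above Eb in this key is G.
A fourth above Eb in this key is A.
A sixth above Eb in this key is C.
Together with the bass Eb, this spells A half-diminished seventh in second inversion.

Eb, G, A, C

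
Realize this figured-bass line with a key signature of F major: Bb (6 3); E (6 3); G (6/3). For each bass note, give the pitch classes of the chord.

Bb (6/3): Bb, D, G.
E (6/3): E, G, C.
G (6/3): G, Bb, E.

Bb, D, G | E, G, C | G, Bb, E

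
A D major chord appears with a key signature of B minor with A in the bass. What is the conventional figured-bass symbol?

6/4

A is the fifth of D major, so the chord is in second inversion.
A triad in second inversion is figured 6/4, conventionally abbreviated 6/4.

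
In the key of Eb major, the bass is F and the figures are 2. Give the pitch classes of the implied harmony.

F, G, Bb, D

The written figures 2 are shorthand for 6/4/2: the 6/4 are implied.
A second above F in this key is G.
A fourth above F in this key is Bb.
A sixth above F in this key is D.
Together with the bass F, this spells G minor seventh in third inversion.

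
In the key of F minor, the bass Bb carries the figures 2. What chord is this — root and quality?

The figures 2 indicate a seventh chord in third inversion.
In third inversion the root lies a second above the bass: a second above Bb in F minor is C.
The chord tones are Bb, C, Eb, G, giving C minor seventh.

C minor seventh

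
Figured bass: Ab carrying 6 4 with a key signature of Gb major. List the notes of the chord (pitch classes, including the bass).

A fourth above Ab in this key is Db.
A sixth above Ab in this key is F.
Together with the bass Ab, this spells Db major in second inversion.

Ab, Db, F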